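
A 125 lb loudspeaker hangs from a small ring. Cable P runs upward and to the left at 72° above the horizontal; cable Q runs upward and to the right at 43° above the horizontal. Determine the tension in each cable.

ΣF_x = 0: −T_P·cos72° + T_Q·cos43° = 0 → T_Q = 0.422527·T_P.
ΣF_y = 0: T_P·sin72° + T_Q·sin43° = 125.
Substitute: T_P·(0.951057 + 0.422527·0.681998) = 125 → T_P = 100.87 ≈ 100.9 lb.
Then T_Q = 0.422527 × 100.87 = 42.62 lb.

T_P = 100.9 lb, T_Q = 42.62 lb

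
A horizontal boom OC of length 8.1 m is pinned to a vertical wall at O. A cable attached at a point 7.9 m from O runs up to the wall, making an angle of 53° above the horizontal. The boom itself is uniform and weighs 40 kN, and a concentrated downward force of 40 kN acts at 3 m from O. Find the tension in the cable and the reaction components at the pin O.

ΣM about O: T·sin53°·7.9 − 40·4.05 − 40·3 = 0 → T = 282/(7.9·0.798636) = 44.6965 ≈ 44.70 kN.
ΣF_x = 0: O_x − T·cos53° = 0 → O_x = 44.6965 × 0.601815 = 26.90 kN.
ΣF_y = 0: O_y + T·sin53° − 40 − 40 = 0 → O_y = 80 − 44.6965 × 0.798636 = 44.30 kN.

T = 44.70 kN, O_x = 26.90 kN, O_y = 44.30 kN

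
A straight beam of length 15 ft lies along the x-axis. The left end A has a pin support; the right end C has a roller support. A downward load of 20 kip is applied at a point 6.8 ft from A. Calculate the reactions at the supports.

Taking moments about A: C_y·15 − 20·6.8 = 0 → C_y = 136/15 = 9.06667 ≈ 9.067 kip.
ΣF_y = 0: A_y + 9.06667 − 20 = 0 → A_y = 10.93 kip.
ΣF_x = 0: no horizontal applied forces, so A_x = 0.

A_x = 0, A_y = 10.93 kip, C_y = 9.067 kip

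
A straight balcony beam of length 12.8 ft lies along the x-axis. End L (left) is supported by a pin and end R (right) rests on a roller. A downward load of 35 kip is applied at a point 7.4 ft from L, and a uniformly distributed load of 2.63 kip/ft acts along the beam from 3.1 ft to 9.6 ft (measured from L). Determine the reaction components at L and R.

Resultant of the distributed load: 2.63 × 6.5 = 17.095 kip at 6.35 ft from L.
Moments about L: R_y·12.8 − 35·7.4 − (2.63·6.5)·6.35 = 0 → R_y = 367.55325/12.8 = 28.7151 ≈ 28.72 kip.
ΣF_y = 0: L_y + 28.7151 − 35 − 2.63·6.5 = 0 → L_y = 23.38 kip.
ΣF_x = 0: no horizontal applied forces, so L_x = 0.

L_x = 0, L_y = 23.38 kip, R_y = 28.72 kip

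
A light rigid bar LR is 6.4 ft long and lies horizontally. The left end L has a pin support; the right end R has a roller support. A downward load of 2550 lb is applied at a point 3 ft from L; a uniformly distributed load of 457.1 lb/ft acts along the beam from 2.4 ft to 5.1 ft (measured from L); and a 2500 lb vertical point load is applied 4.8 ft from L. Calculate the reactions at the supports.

Resultant of the distributed load: 457.1 × 2.7 = 1234.17 lb at 3.75 ft from L.
ΣM about L: R_y·6.4 − 2550·3 − (457.1·2.7)·3.75 − 2500·4.8 = 0 → R_y = 24278.1375/6.4 = 3793.46 ≈ 3793 lb.
ΣF_y = 0: L_y + 3793.46 − 2550 − 457.1·2.7 − 2500 = 0 → L_y = 2491 lb.
ΣF_x = 0: no horizontal applied forces, so L_x = 0.

L_x = 0, L_y = 2491 lb, R_y = 3793 lb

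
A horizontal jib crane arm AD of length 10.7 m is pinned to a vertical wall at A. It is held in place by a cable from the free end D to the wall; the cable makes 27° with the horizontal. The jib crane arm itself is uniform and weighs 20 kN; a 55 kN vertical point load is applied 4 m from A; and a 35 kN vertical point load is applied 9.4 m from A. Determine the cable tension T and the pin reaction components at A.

T = 135.0 kN, A_x = 120.3 kN, A_y = 48.69 kN

ΣM about A: T·sin27°·10.7 − 20·5.35 − 55·4 − 35·9.4 = 0 → T = 656/(10.7·0.45399) = 135.044 ≈ 135.0 kN.
ΣF_x = 0: A_x − T·cos27° = 0 → A_x = 135.044 × 0.891007 = 120.3 kN.
ΣF_y = 0: A_y + T·sin27° − 20 − 55 − 35 = 0 → A_y = 110 − 135.044 × 0.45399 = 48.69 kN.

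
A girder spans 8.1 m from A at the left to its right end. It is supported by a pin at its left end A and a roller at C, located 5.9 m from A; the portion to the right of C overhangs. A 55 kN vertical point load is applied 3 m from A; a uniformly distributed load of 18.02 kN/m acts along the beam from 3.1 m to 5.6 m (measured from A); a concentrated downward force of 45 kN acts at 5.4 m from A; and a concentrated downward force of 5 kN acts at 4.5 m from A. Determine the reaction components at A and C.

Resultant of the distributed load: 18.02 × 2.5 = 45.05 kN at 4.35 m from A.
Moments about A: C_y·5.9 − 55·3 − (18.02·2.5)·4.35 − 45·5.4 − 5·4.5 = 0 → C_y = 626.4675/5.9 = 106.181 ≈ 106.2 kN.
ΣF_y = 0: A_y + 106.181 − 55 − 18.02·2.5 − 45 − 5 = 0 → A_y = 43.87 kN.
ΣF_x = 0: no horizontal applied forces, so A_x = 0.

A_x = 0, A_y = 43.87 kN, C_y = 106.2 kN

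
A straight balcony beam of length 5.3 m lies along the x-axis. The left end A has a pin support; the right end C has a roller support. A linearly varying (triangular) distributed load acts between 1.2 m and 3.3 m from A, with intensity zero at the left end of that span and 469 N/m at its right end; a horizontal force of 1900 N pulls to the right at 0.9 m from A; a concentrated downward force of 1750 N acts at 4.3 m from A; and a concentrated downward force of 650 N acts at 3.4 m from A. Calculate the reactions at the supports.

A_x = -1900 N, A_y = 814.1 N, C_y = 2078 N

Resultant of the triangular load: ½ × 469 × 2.1 = 492.45 N, acting at 2.6 m from A (one-third of the span from the peak).
Moments about A: C_y·5.3 − (½·469·2.1)·2.6 − 1750·4.3 − 650·3.4 = 0 → C_y = 11015.37/5.3 = 2078.37 ≈ 2078 N.
ΣF_y = 0: A_y + 2078.37 − ½·469·2.1 − 1750 − 650 = 0 → A_y = 814.1 N.
ΣF_x = 0: A_x + 1900 = 0 → A_x = -1900 N.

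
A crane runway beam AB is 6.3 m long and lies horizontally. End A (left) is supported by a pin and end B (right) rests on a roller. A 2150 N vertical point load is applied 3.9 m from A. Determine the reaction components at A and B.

A_x = 0, A_y = 819.0 N, B_y = 1331 N

ΣM about A: B_y·6.3 − 2150·3.9 = 0 → B_y = 8385/6.3 = 1330.95 ≈ 1331 N.
ΣF_y = 0: A_y + 1330.95 − 2150 = 0 → A_y = 819.0 N.
ΣF_x = 0: no horizontal applied forces, so A_x = 0.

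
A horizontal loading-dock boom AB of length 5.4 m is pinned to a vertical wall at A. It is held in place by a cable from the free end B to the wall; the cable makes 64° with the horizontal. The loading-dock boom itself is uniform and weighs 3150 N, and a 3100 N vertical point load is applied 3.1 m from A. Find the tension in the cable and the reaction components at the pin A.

ΣM about A: T·sin64°·5.4 − 3150·2.7 − 3100·3.1 = 0 → T = 18115/(5.4·0.898794) = 3732.37 ≈ 3732 N.
ΣF_x = 0: A_x − T·cos64° = 0 → A_x = 3732.37 × 0.438371 = 1636 N.
ΣF_y = 0: A_y + T·sin64° − 3150 − 3100 = 0 → A_y = 6250 − 3732.37 × 0.898794 = 2895 N.

T = 3732 N, A_x = 1636 N, A_y = 2895 N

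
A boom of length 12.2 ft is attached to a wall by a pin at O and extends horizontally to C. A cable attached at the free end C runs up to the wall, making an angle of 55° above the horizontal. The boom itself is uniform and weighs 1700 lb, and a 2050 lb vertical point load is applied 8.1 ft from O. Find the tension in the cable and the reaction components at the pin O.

T = 2699 lb, O_x = 1548 lb, O_y = 1539 lb

ΣM about O: T·sin55°·12.2 − 1700·6.1 − 2050·8.1 = 0 → T = 26975/(12.2·0.819152) = 2699.21 ≈ 2699 lb.
ΣF_x = 0: O_x − T·cos55° = 0 → O_x = 2699.21 × 0.573576 = 1548 lb.
ΣF_y = 0: O_y + T·sin55° − 1700 − 2050 = 0 → O_y = 3750 − 2699.21 × 0.819152 = 1539 lb.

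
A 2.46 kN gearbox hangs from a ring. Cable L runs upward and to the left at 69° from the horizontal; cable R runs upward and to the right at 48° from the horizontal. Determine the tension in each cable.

ΣF_x = 0: −T_L·cos69° + T_R·cos48° = 0 → T_R = 0.535572·T_L.
ΣF_y = 0: T_L·sin69° + T_R·sin48° = 2.46.
Substitute: T_L·(0.93358 + 0.535572·0.743145) = 2.46 → T_L = 1.84742 ≈ 1.847 kN.
Then T_R = 0.535572 × 1.84742 = 0.9894 kN.

T_L = 1.847 kN, T_R = 0.9894 kN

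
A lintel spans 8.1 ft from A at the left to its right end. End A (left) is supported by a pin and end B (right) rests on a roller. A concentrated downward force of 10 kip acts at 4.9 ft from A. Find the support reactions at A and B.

Taking moments about A: B_y·8.1 − 10·4.9 = 0 → B_y = 49/8.1 = 6.04938 ≈ 6.049 kip.
ΣF_y = 0: A_y + 6.04938 − 10 = 0 → A_y = 3.951 kip.
ΣF_x = 0: no horizontal applied forces, so A_x = 0.

A_x = 0, A_y = 3.951 kip, B_y = 6.049 kip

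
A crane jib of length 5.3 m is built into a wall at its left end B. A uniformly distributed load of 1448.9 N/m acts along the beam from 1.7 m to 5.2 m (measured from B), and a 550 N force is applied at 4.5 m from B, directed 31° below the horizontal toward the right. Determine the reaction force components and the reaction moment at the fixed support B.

B_x = -471.4 N, B_y = 5354 N, M_B = 18770 N·m

Resultant of the distributed load: 1448.9 × 3.5 = 5071.15 N at 3.45 m from B.
ΣF_x = 0: B_x + 550·cos31° = 0 → B_x = -471.4 N.
ΣF_y = 0: B_y − 1448.9·3.5 − 550·sin31° = 0 → B_y = 5354 N.
ΣM about B: M_B − (1448.9·3.5)·3.45 − 550·sin31°·4.5 = 0 → M_B = 18770 N·m.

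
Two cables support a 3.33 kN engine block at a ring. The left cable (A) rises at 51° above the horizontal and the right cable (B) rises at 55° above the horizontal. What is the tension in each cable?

ΣF_x = 0: −T_A·cos51° + T_B·cos55° = 0 → T_B = 1.09719·T_A.
ΣF_y = 0: T_A·sin51° + T_B·sin55° = 3.33.
Substitute: T_A·(0.777146 + 1.09719·0.819152) = 3.33 → T_A = 1.98698 ≈ 1.987 kN.
Then T_B = 1.09719 × 1.98698 = 2.180 kN.

T_A = 1.987 kN, T_B = 2.180 kN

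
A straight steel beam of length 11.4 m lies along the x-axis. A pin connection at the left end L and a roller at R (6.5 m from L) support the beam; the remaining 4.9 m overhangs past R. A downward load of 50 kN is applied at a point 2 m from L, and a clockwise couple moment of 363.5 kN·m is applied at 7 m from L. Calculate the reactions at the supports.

Taking moments about L: R_y·6.5 − 50·2 − 363.5 = 0 → R_y = 463.5/6.5 = 71.3077 ≈ 71.31 kN.
ΣF_y = 0: L_y + 71.3077 − 50 = 0 → L_y = -21.31 kN.
ΣF_x = 0: no horizontal applied forces, so L_x = 0.

L_x = 0, L_y = -21.31 kN, R_y = 71.31 kN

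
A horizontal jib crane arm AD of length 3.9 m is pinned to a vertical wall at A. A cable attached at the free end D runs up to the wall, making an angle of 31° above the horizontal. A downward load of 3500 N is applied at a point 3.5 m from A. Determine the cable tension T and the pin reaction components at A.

T = 6099 N, A_x = 5228 N, A_y = 359.0 N

ΣM about A: T·sin31°·3.9 − 3500·3.5 = 0 → T = 12250/(3.9·0.515038) = 6098.63 ≈ 6099 N.
ΣF_x = 0: A_x − T·cos31° = 0 → A_x = 6098.63 × 0.857167 = 5228 N.
ΣF_y = 0: A_y + T·sin31° − 3500 = 0 → A_y = 3500 − 6098.63 × 0.515038 = 359.0 N.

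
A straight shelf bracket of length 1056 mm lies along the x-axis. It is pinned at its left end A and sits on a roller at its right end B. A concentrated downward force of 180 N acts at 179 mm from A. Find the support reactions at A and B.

A_x = 0, A_y = 149.5 N, B_y = 30.51 N

ΣM about A: B_y·1056 − 180·179 = 0 → B_y = 32220/1056 = 30.5114 ≈ 30.51 N.
ΣF_y = 0: A_y + 30.5114 − 180 = 0 → A_y = 149.5 N.
ΣF_x = 0: no horizontal applied forces, so A_x = 0.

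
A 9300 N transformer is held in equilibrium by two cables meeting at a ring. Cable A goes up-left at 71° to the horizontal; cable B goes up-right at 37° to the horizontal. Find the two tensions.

T_A = 7810 N, T_B = 3184 N

ΣF_x = 0: −T_A·cos71° + T_B·cos37° = 0 → T_B = 0.407655·T_A.
ΣF_y = 0: T_A·sin71° + T_B·sin37° = 9300.
Substitute: T_A·(0.945519 + 0.407655·0.601815) = 9300 → T_A = 7809.54 ≈ 7810 N.
Then T_B = 0.407655 × 7809.54 = 3184 N.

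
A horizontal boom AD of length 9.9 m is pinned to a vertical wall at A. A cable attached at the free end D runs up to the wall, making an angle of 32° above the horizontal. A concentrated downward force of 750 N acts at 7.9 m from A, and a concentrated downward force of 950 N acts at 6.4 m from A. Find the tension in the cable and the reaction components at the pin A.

T = 2288 N, A_x = 1941 N, A_y = 487.4 N

ΣM about A: T·sin32°·9.9 − 750·7.9 − 950·6.4 = 0 → T = 12005/(9.9·0.529919) = 2288.32 ≈ 2288 N.
ΣF_x = 0: A_x − T·cos32° = 0 → A_x = 2288.32 × 0.848048 = 1941 N.
ΣF_y = 0: A_y + T·sin32° − 750 − 950 = 0 → A_y = 1700 − 2288.32 × 0.529919 = 487.4 N.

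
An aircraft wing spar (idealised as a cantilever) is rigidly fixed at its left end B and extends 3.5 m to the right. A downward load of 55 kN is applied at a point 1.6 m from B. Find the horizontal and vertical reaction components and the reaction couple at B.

B_x = 0, B_y = 55.00 kN, M_B = 88.00 kN·m

ΣF_x = 0: B_x = 0.
ΣF_y = 0: B_y − 55 = 0 → B_y = 55.00 kN.
ΣM about B: M_B − 55·1.6 = 0 → M_B = 88.00 kN·m.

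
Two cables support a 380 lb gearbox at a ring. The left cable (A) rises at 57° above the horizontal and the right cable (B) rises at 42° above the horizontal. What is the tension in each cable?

ΣF_x = 0: −T_A·cos57° + T_B·cos42° = 0 → T_B = 0.732884·T_A.
ΣF_y = 0: T_A·sin57° + T_B·sin42° = 380.
Substitute: T_A·(0.838671 + 0.732884·0.669131) = 380 → T_A = 285.915 ≈ 285.9 lb.
Then T_B = 0.732884 × 285.915 = 209.5 lb.

T_A = 285.9 lb, T_B = 209.5 lb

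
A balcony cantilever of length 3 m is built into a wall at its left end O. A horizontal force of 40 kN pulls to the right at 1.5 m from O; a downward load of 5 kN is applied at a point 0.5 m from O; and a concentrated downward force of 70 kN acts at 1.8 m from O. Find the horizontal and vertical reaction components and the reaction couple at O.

ΣF_x = 0: O_x + 40 = 0 → O_x = -40.00 kN.
ΣF_y = 0: O_y − 5 − 70 = 0 → O_y = 75.00 kN.
ΣM about O: M_O − 5·0.5 − 70·1.8 = 0 → M_O = 128.5 kN·m.

O_x = -40.00 kN, O_y = 75.00 kN, M_O = 128.5 kN·m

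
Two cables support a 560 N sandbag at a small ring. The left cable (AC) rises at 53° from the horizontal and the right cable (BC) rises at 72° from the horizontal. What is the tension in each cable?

ΣF_x = 0: −T_AC·cos53° + T_BC·cos72° = 0 → T_BC = 1.94751·T_AC.
ΣF_y = 0: T_AC·sin53° + T_BC·sin72° = 560.
Substitute: T_AC·(0.798636 + 1.94751·0.951057) = 560 → T_AC = 211.255 ≈ 211.3 N.
Then T_BC = 1.94751 × 211.255 = 411.4 N.

T_AC = 211.3 N, T_BC = 411.4 N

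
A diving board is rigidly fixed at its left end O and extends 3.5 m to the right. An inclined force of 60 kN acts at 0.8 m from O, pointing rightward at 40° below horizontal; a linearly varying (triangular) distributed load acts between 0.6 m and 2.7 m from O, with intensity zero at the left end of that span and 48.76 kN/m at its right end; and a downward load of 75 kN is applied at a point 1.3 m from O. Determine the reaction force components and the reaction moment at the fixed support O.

O_x = -45.96 kN, O_y = 164.8 kN, M_O = 230.7 kN·m

Resultant of the triangular load: ½ × 48.76 × 2.1 = 51.198 kN, acting at 2 m from O (one-third of the span from the peak).
ΣF_x = 0: O_x + 60·cos40° = 0 → O_x = -45.96 kN.
ΣF_y = 0: O_y − 60·sin40° − ½·48.76·2.1 − 75 = 0 → O_y = 164.8 kN.
ΣM about O: M_O − 60·sin40°·0.8 − (½·48.76·2.1)·2 − 75·1.3 = 0 → M_O = 230.7 kN·m.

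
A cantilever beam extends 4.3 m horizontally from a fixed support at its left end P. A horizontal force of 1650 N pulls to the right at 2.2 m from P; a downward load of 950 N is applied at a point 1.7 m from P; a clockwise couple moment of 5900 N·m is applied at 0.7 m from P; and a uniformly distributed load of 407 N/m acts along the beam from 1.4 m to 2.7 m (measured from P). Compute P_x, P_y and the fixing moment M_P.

Resultant of the distributed load: 407 × 1.3 = 529.1 N at 2.05 m from P.
ΣF_x = 0: P_x + 1650 = 0 → P_x = -1650 N.
ΣF_y = 0: P_y − 950 − 407·1.3 = 0 → P_y = 1479 N.
ΣM about P: M_P − 950·1.7 − 5900 − (407·1.3)·2.05 = 0 → M_P = 8600 N·m.

P_x = -1650 N, P_y = 1479 N, M_P = 8600 N·m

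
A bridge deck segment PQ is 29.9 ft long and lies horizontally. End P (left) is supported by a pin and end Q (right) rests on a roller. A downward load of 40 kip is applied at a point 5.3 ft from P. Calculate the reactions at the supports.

Taking moments about P: Q_y·29.9 − 40·5.3 = 0 → Q_y = 212/29.9 = 7.0903 ≈ 7.090 kip.
ΣF_y = 0: P_y + 7.0903 − 40 = 0 → P_y = 32.91 kip.
ΣF_x = 0: no horizontal applied forces, so P_x = 0.

P_x = 0, P_y = 32.91 kip, Q_y = 7.090 kip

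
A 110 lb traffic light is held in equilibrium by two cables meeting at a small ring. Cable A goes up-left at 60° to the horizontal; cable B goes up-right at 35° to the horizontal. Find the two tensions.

ΣF_x = 0: −T_A·cos60° + T_B·cos35° = 0 → T_B = 0.610387·T_A.
ΣF_y = 0: T_A·sin60° + T_B·sin35° = 110.
Substitute: T_A·(0.866025 + 0.610387·0.573576) = 110 → T_A = 90.451 ≈ 90.45 lb.
Then T_B = 0.610387 × 90.451 = 55.21 lb.

T_A = 90.45 lb, T_B = 55.21 lb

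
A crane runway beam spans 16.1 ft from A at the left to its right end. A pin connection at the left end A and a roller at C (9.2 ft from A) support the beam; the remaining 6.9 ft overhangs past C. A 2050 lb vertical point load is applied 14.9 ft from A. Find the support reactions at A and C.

A_x = 0, A_y = -1270 lb, C_y = 3320 lb

ΣM about A: C_y·9.2 − 2050·14.9 = 0 → C_y = 30545/9.2 = 3320.11 ≈ 3320 lb.
ΣF_y = 0: A_y + 3320.11 − 2050 = 0 → A_y = -1270 lb.
ΣF_x = 0: no horizontal applied forces, so A_x = 0.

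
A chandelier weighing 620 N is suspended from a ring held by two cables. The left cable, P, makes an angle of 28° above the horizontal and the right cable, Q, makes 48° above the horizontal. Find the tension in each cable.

T_P = 427.6 N, T_Q = 564.2 N

ΣF_x = 0: −T_P·cos28° + T_Q·cos48° = 0 → T_Q = 1.31954·T_P.
ΣF_y = 0: T_P·sin28° + T_Q·sin48° = 620.
Substitute: T_P·(0.469472 + 1.31954·0.743145) = 620 → T_P = 427.562 ≈ 427.6 N.
Then T_Q = 1.31954 × 427.562 = 564.2 N.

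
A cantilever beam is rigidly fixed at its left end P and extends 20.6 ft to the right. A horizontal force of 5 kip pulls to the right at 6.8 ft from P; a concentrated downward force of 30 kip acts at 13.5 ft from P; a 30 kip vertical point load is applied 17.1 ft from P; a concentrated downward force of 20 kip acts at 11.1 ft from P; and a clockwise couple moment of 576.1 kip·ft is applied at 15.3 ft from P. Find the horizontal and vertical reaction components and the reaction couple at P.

P_x = -5.000 kip, P_y = 80.00 kip, M_P = 1716 kip·ft

ΣF_x = 0: P_x + 5 = 0 → P_x = -5.000 kip.
ΣF_y = 0: P_y − 30 − 30 − 20 = 0 → P_y = 80.00 kip.
ΣM about P: M_P − 30·13.5 − 30·17.1 − 20·11.1 − 576.1 = 0 → M_P = 1716 kip·ft.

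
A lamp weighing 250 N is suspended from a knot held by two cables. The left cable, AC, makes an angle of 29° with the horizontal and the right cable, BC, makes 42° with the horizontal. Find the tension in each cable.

ΣF_x = 0: −T_AC·cos29° + T_BC·cos42° = 0 → T_BC = 1.17692·T_AC.
ΣF_y = 0: T_AC·sin29° + T_BC·sin42° = 250.
Substitute: T_AC·(0.48481 + 1.17692·0.669131) = 250 → T_AC = 196.491 ≈ 196.5 N.
Then T_BC = 1.17692 × 196.491 = 231.3 N.

T_AC = 196.5 N, T_BC = 231.3 N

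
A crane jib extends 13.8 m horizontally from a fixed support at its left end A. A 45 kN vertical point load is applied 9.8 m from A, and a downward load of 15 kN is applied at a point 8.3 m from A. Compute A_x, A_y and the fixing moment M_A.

A_x = 0, A_y = 60.00 kN, M_A = 565.5 kN·m

ΣF_x = 0: A_x = 0.
ΣF_y = 0: A_y − 45 − 15 = 0 → A_y = 60.00 kN.
ΣM about A: M_A − 45·9.8 − 15·8.3 = 0 → M_A = 565.5 kN·m.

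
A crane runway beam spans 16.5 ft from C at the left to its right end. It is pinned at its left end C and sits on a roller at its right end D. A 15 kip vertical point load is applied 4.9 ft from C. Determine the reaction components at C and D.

Moments about C: D_y·16.5 − 15·4.9 = 0 → D_y = 73.5/16.5 = 4.45455 ≈ 4.455 kip.
ΣF_y = 0: C_y + 4.45455 − 15 = 0 → C_y = 10.55 kip.
ΣF_x = 0: no horizontal applied forces, so C_x = 0.

C_x = 0, C_y = 10.55 kip, D_y = 4.455 kip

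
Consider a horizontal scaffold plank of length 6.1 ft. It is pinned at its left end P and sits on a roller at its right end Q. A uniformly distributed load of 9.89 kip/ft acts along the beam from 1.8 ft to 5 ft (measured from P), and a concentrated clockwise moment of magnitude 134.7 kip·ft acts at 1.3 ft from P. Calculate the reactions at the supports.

P_x = 0, P_y = -8.074 kip, Q_y = 39.72 kip

Resultant of the distributed load: 9.89 × 3.2 = 31.648 kip at 3.4 ft from P.
Moments about P: Q_y·6.1 − (9.89·3.2)·3.4 − 134.7 = 0 → Q_y = 242.3032/6.1 = 39.7218 ≈ 39.72 kip.
ΣF_y = 0: P_y + 39.7218 − 9.89·3.2 = 0 → P_y = -8.074 kip.
ΣF_x = 0: no horizontal applied forces, so P_x = 0.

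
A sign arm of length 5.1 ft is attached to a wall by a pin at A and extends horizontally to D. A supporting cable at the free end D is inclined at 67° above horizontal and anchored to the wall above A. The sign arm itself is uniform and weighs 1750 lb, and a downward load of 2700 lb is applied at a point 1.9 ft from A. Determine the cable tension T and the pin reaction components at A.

T = 2043 lb, A_x = 798.4 lb, A_y = 2569 lb

ΣM about A: T·sin67°·5.1 − 1750·2.55 − 2700·1.9 = 0 → T = 9592.5/(5.1·0.920505) = 2043.32 ≈ 2043 lb.
ΣF_x = 0: A_x − T·cos67° = 0 → A_x = 2043.32 × 0.390731 = 798.4 lb.
ΣF_y = 0: A_y + T·sin67° − 1750 − 2700 = 0 → A_y = 4450 − 2043.32 × 0.920505 = 2569 lb.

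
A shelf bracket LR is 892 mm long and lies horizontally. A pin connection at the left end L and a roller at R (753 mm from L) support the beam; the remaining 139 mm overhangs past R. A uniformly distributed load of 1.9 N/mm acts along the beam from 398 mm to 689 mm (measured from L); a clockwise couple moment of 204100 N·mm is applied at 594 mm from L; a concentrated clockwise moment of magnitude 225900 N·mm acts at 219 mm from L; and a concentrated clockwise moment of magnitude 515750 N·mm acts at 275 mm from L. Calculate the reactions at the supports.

L_x = 0, L_y = -1102 N, R_y = 1655 N

Resultant of the distributed load: 1.9 × 291 = 552.9 N at 543.5 mm from L.
Moments about L: R_y·753 − (1.9·291)·543.5 − 204100 − 225900 − 515750 = 0 → R_y = 1246251.15/753 = 1655.05 ≈ 1655 N.
ΣF_y = 0: L_y + 1655.05 − 1.9·291 = 0 → L_y = -1102 N.
ΣF_x = 0: no horizontal applied forces, so L_x = 0.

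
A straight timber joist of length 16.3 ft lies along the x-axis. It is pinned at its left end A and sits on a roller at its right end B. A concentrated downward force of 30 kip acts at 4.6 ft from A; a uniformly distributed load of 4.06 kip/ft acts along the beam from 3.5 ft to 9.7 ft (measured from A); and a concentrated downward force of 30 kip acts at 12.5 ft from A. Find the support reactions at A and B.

A_x = 0, A_y = 43.51 kip, B_y = 41.66 kip

Resultant of the distributed load: 4.06 × 6.2 = 25.172 kip at 6.6 ft from A.
ΣM about A: B_y·16.3 − 30·4.6 − (4.06·6.2)·6.6 − 30·12.5 = 0 → B_y = 679.1352/16.3 = 41.6647 ≈ 41.66 kip.
ΣF_y = 0: A_y + 41.6647 − 30 − 4.06·6.2 − 30 = 0 → A_y = 43.51 kip.
ΣF_x = 0: no horizontal applied forces, so A_x = 0.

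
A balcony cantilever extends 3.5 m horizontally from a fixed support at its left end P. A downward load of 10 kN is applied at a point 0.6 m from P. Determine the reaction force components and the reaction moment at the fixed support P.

P_x = 0, P_y = 10.00 kN, M_P = 6.000 kN·m

ΣF_x = 0: P_x = 0.
ΣF_y = 0: P_y − 10 = 0 → P_y = 10.00 kN.
ΣM about P: M_P − 10·0.6 = 0 → M_P = 6.000 kN·m.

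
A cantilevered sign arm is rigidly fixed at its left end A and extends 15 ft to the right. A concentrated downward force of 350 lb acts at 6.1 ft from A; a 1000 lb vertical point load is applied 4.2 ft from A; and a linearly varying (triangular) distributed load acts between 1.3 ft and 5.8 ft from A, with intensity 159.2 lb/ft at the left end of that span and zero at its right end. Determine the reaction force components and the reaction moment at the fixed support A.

Resultant of the triangular load: ½ × 159.2 × 4.5 = 358.2 lb, acting at 2.8 ft from A (one-third of the span from the peak).
ΣF_x = 0: A_x = 0.
ΣF_y = 0: A_y − 350 − 1000 − ½·159.2·4.5 = 0 → A_y = 1708 lb.
ΣM about A: M_A − 350·6.1 − 1000·4.2 − (½·159.2·4.5)·2.8 = 0 → M_A = 7338 lb·ft.

A_x = 0, A_y = 1708 lb, M_A = 7338 lb·ft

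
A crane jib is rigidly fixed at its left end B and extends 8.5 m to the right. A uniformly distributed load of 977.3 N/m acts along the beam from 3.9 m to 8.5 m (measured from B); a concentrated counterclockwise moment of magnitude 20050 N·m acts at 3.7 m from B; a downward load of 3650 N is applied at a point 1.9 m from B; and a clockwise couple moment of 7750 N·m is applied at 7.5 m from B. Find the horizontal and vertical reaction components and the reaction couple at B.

Resultant of the distributed load: 977.3 × 4.6 = 4495.58 N at 6.2 m from B.
ΣF_x = 0: B_x = 0.
ΣF_y = 0: B_y − 977.3·4.6 − 3650 = 0 → B_y = 8146 N.
ΣM about B: M_B − (977.3·4.6)·6.2 + 20050 − 3650·1.9 − 7750 = 0 → M_B = 22510 N·m.

B_x = 0, B_y = 8146 N, M_B = 22510 N·m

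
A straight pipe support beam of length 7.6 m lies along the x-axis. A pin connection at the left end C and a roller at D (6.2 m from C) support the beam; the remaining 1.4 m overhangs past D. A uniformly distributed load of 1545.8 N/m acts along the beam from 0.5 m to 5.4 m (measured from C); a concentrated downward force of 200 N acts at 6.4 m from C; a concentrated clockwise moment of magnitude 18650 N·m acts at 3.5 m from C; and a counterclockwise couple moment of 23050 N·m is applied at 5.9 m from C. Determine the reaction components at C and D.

Resultant of the distributed load: 1545.8 × 4.9 = 7574.42 N at 2.95 m from C.
ΣM about C: D_y·6.2 − (1545.8·4.9)·2.95 − 200·6.4 − 18650 + 23050 = 0 → D_y = 19224.539/6.2 = 3100.73 ≈ 3101 N.
ΣF_y = 0: C_y + 3100.73 − 1545.8·4.9 − 200 = 0 → C_y = 4674 N.
ΣF_x = 0: no horizontal applied forces, so C_x = 0.

C_x = 0, C_y = 4674 N, D_y = 3101 N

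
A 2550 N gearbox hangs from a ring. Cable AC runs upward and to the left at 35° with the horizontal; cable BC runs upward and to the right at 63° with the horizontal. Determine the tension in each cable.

ΣF_x = 0: −T_AC·cos35° + T_BC·cos63° = 0 → T_BC = 1.80434·T_AC.
ΣF_y = 0: T_AC·sin35° + T_BC·sin63° = 2550.
Substitute: T_AC·(0.573576 + 1.80434·0.891007) = 2550 → T_AC = 1169.05 ≈ 1169 N.
Then T_BC = 1.80434 × 1169.05 = 2109 N.

T_AC = 1169 N, T_BC = 2109 N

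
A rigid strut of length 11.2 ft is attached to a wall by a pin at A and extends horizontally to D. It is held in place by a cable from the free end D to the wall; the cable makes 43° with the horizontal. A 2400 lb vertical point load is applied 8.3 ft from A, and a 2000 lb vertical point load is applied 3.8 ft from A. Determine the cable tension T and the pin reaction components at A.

ΣM about A: T·sin43°·11.2 − 2400·8.3 − 2000·3.8 = 0 → T = 27520/(11.2·0.681998) = 3602.86 ≈ 3603 lb.
ΣF_x = 0: A_x − T·cos43° = 0 → A_x = 3602.86 × 0.731354 = 2635 lb.
ΣF_y = 0: A_y + T·sin43° − 2400 − 2000 = 0 → A_y = 4400 − 3602.86 × 0.681998 = 1943 lb.

T = 3603 lb, A_x = 2635 lb, A_y = 1943 lb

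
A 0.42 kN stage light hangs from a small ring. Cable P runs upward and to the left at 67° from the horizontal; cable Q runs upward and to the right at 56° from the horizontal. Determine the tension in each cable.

T_P = 0.2800 kN, T_Q = 0.1957 kN

ΣF_x = 0: −T_P·cos67° + T_Q·cos56° = 0 → T_Q = 0.698741·T_P.
ΣF_y = 0: T_P·sin67° + T_Q·sin56° = 0.42.
Substitute: T_P·(0.920505 + 0.698741·0.829038) = 0.42 → T_P = 0.28004 ≈ 0.2800 kN.
Then T_Q = 0.698741 × 0.28004 = 0.1957 kN.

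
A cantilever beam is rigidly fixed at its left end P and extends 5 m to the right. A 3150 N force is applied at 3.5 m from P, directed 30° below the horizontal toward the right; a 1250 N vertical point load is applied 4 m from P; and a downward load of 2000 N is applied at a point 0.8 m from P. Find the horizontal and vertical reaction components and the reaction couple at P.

ΣF_x = 0: P_x + 3150·cos30° = 0 → P_x = -2728 N.
ΣF_y = 0: P_y − 3150·sin30° − 1250 − 2000 = 0 → P_y = 4825 N.
ΣM about P: M_P − 3150·sin30°·3.5 − 1250·4 − 2000·0.8 = 0 → M_P = 12110 N·m.

P_x = -2728 N, P_y = 4825 N, M_P = 12110 N·m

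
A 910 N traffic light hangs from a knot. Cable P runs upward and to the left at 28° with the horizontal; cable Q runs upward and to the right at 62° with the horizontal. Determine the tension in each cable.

ΣF_x = 0: −T_P·cos28° + T_Q·cos62° = 0 → T_Q = 1.88073·T_P.
ΣF_y = 0: T_P·sin28° + T_Q·sin62° = 910.
Substitute: T_P·(0.469472 + 1.88073·0.882948) = 910 → T_P = 427.218 ≈ 427.2 N.
Then T_Q = 1.88073 × 427.218 = 803.5 N.

T_P = 427.2 N, T_Q = 803.5 N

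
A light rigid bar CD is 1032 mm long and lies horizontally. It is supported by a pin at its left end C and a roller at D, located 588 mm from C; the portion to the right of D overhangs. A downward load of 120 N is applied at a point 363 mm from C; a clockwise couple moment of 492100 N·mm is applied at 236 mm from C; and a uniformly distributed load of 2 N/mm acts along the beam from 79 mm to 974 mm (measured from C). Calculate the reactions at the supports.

C_x = 0, C_y = -603.8 N, D_y = 2514 N

Resultant of the distributed load: 2 × 895 = 1790 N at 526.5 mm from C.
Moments about C: D_y·588 − 120·363 − 492100 − (2·895)·526.5 = 0 → D_y = 1478095/588 = 2513.77 ≈ 2514 N.
ΣF_y = 0: C_y + 2513.77 − 120 − 2·895 = 0 → C_y = -603.8 N.
ΣF_x = 0: no horizontal applied forces, so C_x = 0.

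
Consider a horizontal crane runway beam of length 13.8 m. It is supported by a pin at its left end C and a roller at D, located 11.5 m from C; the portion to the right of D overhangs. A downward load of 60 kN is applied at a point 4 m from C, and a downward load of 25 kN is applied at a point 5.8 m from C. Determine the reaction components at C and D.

Taking moments about C: D_y·11.5 − 60·4 − 25·5.8 = 0 → D_y = 385/11.5 = 33.4783 ≈ 33.48 kN.
ΣF_y = 0: C_y + 33.4783 − 60 − 25 = 0 → C_y = 51.52 kN.
ΣF_x = 0: no horizontal applied forces, so C_x = 0.

C_x = 0, C_y = 51.52 kN, D_y = 33.48 kN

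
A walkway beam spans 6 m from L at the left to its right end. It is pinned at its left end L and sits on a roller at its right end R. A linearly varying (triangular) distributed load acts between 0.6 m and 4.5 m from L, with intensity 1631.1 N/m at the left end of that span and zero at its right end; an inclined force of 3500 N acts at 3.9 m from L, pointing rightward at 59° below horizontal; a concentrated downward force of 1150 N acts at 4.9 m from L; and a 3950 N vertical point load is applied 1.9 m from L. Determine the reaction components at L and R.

L_x = -1803 N, L_y = 6133 N, R_y = 5147 N

Resultant of the triangular load: ½ × 1631.1 × 3.9 = 3180.645 N, acting at 1.9 m from L (one-third of the span from the peak).
ΣM about L: R_y·6 − (½·1631.1·3.9)·1.9 − 3500·sin59°·3.9 − 1150·4.9 − 3950·1.9 = 0 → R_y = 30883.6/6 = 5147.27 ≈ 5147 N.
ΣF_y = 0: L_y + 5147.27 − ½·1631.1·3.9 − 3500·sin59° − 1150 − 3950 = 0 → L_y = 6133 N.
ΣF_x = 0: L_x + 3500·cos59° = 0 → L_x = -1803 N.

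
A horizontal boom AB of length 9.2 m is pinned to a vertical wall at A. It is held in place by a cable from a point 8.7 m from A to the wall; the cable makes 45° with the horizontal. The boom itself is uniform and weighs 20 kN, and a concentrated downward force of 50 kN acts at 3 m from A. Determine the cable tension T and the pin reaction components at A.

ΣM about A: T·sin45°·8.7 − 20·4.6 − 50·3 = 0 → T = 242/(8.7·0.707107) = 39.3379 ≈ 39.34 kN.
ΣF_x = 0: A_x − T·cos45° = 0 → A_x = 39.3379 × 0.707107 = 27.82 kN.
ΣF_y = 0: A_y + T·sin45° − 20 − 50 = 0 → A_y = 70 − 39.3379 × 0.707107 = 42.18 kN.

T = 39.34 kN, A_x = 27.82 kN, A_y = 42.18 kN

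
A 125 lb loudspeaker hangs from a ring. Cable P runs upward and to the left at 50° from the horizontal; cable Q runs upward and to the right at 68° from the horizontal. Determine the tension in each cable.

ΣF_x = 0: −T_P·cos50° + T_Q·cos68° = 0 → T_Q = 1.7159·T_P.
ΣF_y = 0: T_P·sin50° + T_Q·sin68° = 125.
Substitute: T_P·(0.766044 + 1.7159·0.927184) = 125 → T_P = 53.0335 ≈ 53.03 lb.
Then T_Q = 1.7159 × 53.0335 = 91.00 lb.

T_P = 53.03 lb, T_Q = 91.00 lb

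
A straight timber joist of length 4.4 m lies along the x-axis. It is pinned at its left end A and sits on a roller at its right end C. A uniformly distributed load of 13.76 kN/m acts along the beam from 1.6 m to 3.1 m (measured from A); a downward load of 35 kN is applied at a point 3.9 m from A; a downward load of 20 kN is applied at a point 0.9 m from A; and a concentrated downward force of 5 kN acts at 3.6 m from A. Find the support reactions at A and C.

A_x = 0, A_y = 30.41 kN, C_y = 50.23 kN

Resultant of the distributed load: 13.76 × 1.5 = 20.64 kN at 2.35 m from A.
ΣM about A: C_y·4.4 − (13.76·1.5)·2.35 − 35·3.9 − 20·0.9 − 5·3.6 = 0 → C_y = 221.004/4.4 = 50.2282 ≈ 50.23 kN.
ΣF_y = 0: A_y + 50.2282 − 13.76·1.5 − 35 − 20 − 5 = 0 → A_y = 30.41 kN.
ΣF_x = 0: no horizontal applied forces, so A_x = 0.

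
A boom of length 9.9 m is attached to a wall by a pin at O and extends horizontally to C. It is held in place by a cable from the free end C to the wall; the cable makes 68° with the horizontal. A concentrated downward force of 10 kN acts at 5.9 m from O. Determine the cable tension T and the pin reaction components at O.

T = 6.428 kN, O_x = 2.408 kN, O_y = 4.040 kN

ΣM about O: T·sin68°·9.9 − 10·5.9 = 0 → T = 59/(9.9·0.927184) = 6.42763 ≈ 6.428 kN.
ΣF_x = 0: O_x − T·cos68° = 0 → O_x = 6.42763 × 0.374607 = 2.408 kN.
ΣF_y = 0: O_y + T·sin68° − 10 = 0 → O_y = 10 − 6.42763 × 0.927184 = 4.040 kN.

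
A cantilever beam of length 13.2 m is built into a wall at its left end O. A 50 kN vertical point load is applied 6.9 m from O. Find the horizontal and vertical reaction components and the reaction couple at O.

O_x = 0, O_y = 50.00 kN, M_O = 345.0 kN·m

ΣF_x = 0: O_x = 0.
ΣF_y = 0: O_y − 50 = 0 → O_y = 50.00 kN.
ΣM about O: M_O − 50·6.9 = 0 → M_O = 345.0 kN·m.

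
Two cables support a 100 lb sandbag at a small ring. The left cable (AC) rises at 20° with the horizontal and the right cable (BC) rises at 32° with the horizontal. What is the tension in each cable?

ΣF_x = 0: −T_AC·cos20° + T_BC·cos32° = 0 → T_BC = 1.10807·T_AC.
ΣF_y = 0: T_AC·sin20° + T_BC·sin32° = 100.
Substitute: T_AC·(0.34202 + 1.10807·0.529919) = 100 → T_AC = 107.619 ≈ 107.6 lb.
Then T_BC = 1.10807 × 107.619 = 119.2 lb.

T_AC = 107.6 lb, T_BC = 119.2 lb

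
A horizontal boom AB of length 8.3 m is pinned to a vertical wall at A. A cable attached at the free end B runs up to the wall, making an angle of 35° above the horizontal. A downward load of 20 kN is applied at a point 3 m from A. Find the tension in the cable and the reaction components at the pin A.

ΣM about A: T·sin35°·8.3 − 20·3 = 0 → T = 60/(8.3·0.573576) = 12.6032 ≈ 12.60 kN.
ΣF_x = 0: A_x − T·cos35° = 0 → A_x = 12.6032 × 0.819152 = 10.32 kN.
ΣF_y = 0: A_y + T·sin35° − 20 = 0 → A_y = 20 − 12.6032 × 0.573576 = 12.77 kN.

T = 12.60 kN, A_x = 10.32 kN, A_y = 12.77 kN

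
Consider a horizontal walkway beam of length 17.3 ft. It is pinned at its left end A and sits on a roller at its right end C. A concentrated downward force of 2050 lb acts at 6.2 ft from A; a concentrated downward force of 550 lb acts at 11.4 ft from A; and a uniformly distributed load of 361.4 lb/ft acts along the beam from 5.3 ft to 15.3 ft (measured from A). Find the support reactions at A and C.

A_x = 0, A_y = 2965 lb, C_y = 3249 lb

Resultant of the distributed load: 361.4 × 10 = 3614 lb at 10.3 ft from A.
ΣM about A: C_y·17.3 − 2050·6.2 − 550·11.4 − (361.4·10)·10.3 = 0 → C_y = 56204.2/17.3 = 3248.8 ≈ 3249 lb.
ΣF_y = 0: A_y + 3248.8 − 2050 − 550 − 361.4·10 = 0 → A_y = 2965 lb.
ΣF_x = 0: no horizontal applied forces, so A_x = 0.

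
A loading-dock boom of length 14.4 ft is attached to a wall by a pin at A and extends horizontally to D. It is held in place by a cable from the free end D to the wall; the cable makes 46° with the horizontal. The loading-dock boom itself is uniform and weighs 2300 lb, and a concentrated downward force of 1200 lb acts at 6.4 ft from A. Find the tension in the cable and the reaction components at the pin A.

T = 2340 lb, A_x = 1626 lb, A_y = 1817 lb

ΣM about A: T·sin46°·14.4 − 2300·7.2 − 1200·6.4 = 0 → T = 24240/(14.4·0.71934) = 2340.11 ≈ 2340 lb.
ΣF_x = 0: A_x − T·cos46° = 0 → A_x = 2340.11 × 0.694658 = 1626 lb.
ΣF_y = 0: A_y + T·sin46° − 2300 − 1200 = 0 → A_y = 3500 − 2340.11 × 0.71934 = 1817 lb.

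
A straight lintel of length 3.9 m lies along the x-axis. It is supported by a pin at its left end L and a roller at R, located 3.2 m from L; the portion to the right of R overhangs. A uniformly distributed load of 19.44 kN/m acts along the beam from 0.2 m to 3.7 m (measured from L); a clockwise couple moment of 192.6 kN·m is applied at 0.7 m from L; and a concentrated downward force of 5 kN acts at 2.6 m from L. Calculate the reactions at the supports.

Resultant of the distributed load: 19.44 × 3.5 = 68.04 kN at 1.95 m from L.
ΣM about L: R_y·3.2 − (19.44·3.5)·1.95 − 192.6 − 5·2.6 = 0 → R_y = 338.278/3.2 = 105.712 ≈ 105.7 kN.
ΣF_y = 0: L_y + 105.712 − 19.44·3.5 − 5 = 0 → L_y = -32.67 kN.
ΣF_x = 0: no horizontal applied forces, so L_x = 0.

L_x = 0, L_y = -32.67 kN, R_y = 105.7 kN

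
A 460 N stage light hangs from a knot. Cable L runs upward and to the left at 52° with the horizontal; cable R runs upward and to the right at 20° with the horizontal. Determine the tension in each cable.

ΣF_x = 0: −T_L·cos52° + T_R·cos20° = 0 → T_R = 0.655173·T_L.
ΣF_y = 0: T_L·sin52° + T_R·sin20° = 460.
Substitute: T_L·(0.788011 + 0.655173·0.34202) = 460 → T_L = 454.504 ≈ 454.5 N.
Then T_R = 0.655173 × 454.504 = 297.8 N.

T_L = 454.5 N, T_R = 297.8 N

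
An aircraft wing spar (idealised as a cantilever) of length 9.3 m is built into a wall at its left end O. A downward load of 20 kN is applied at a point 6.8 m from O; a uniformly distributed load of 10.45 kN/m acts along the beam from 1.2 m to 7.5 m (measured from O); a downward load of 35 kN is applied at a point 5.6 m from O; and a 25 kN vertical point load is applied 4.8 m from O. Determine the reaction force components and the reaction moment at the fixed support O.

O_x = 0, O_y = 145.8 kN, M_O = 738.4 kN·m

Resultant of the distributed load: 10.45 × 6.3 = 65.835 kN at 4.35 m from O.
ΣF_x = 0: O_x = 0.
ΣF_y = 0: O_y − 20 − 10.45·6.3 − 35 − 25 = 0 → O_y = 145.8 kN.
ΣM about O: M_O − 20·6.8 − (10.45·6.3)·4.35 − 35·5.6 − 25·4.8 = 0 → M_O = 738.4 kN·m.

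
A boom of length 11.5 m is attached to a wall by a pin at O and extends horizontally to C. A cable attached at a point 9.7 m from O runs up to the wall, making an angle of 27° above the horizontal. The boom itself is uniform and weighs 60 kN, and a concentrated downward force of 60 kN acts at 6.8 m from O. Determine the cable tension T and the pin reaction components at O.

ΣM about O: T·sin27°·9.7 − 60·5.75 − 60·6.8 = 0 → T = 753/(9.7·0.45399) = 170.992 ≈ 171.0 kN.
ΣF_x = 0: O_x − T·cos27° = 0 → O_x = 170.992 × 0.891007 = 152.4 kN.
ΣF_y = 0: O_y + T·sin27° − 60 − 60 = 0 → O_y = 120 − 170.992 × 0.45399 = 42.37 kN.

T = 171.0 kN, O_x = 152.4 kN, O_y = 42.37 kN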